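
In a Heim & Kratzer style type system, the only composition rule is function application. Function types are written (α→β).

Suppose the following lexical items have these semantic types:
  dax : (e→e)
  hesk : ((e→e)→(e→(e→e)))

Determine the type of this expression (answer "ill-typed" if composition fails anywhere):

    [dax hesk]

(e→(e→e))

[dax hesk]: ((e→e)→(e→(e→e))) applied to (e→e) yields (e→(e→e)).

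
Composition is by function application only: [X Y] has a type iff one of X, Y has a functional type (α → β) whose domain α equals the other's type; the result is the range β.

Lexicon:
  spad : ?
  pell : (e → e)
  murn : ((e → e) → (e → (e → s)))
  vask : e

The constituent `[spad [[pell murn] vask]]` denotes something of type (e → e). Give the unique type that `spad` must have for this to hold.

((e → s) → (e → e))

[spad [[pell murn] vask]] is required to be (e → e). [[pell murn] vask] : (e → s) cannot yield (e → e) as functor, so spad : ((e → s) → (e → e)).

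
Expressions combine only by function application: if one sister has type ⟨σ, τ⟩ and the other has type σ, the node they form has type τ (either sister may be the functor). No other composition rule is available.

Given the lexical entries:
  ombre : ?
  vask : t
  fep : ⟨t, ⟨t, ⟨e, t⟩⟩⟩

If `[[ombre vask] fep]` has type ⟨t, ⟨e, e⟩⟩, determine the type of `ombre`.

⟨t, ⟨⟨t, ⟨t, ⟨e, t⟩⟩⟩, ⟨t, ⟨e, e⟩⟩⟩⟩

[[ombre vask] fep] must have type ⟨t, ⟨e, e⟩⟩. The sister fep has type ⟨t, ⟨t, ⟨e, t⟩⟩⟩; that is not a function onto ⟨t, ⟨e, e⟩⟩, so [ombre vask] must be the functor, of type ⟨⟨t, ⟨t, ⟨e, t⟩⟩⟩, ⟨t, ⟨e, e⟩⟩⟩.
[ombre vask] must have type ⟨⟨t, ⟨t, ⟨e, t⟩⟩⟩, ⟨t, ⟨e, e⟩⟩⟩. The sister vask has type t; that is not a function onto ⟨⟨t, ⟨t, ⟨e, t⟩⟩⟩, ⟨t, ⟨e, e⟩⟩⟩, so ombre must be the functor, of type ⟨t, ⟨⟨t, ⟨t, ⟨e, t⟩⟩⟩, ⟨t, ⟨e, e⟩⟩⟩⟩.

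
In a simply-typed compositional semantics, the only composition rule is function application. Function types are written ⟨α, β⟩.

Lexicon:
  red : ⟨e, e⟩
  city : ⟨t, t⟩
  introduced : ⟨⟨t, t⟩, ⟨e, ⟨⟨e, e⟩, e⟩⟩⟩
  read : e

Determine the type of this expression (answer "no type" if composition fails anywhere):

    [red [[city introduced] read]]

[city introduced] — introduced of type ⟨⟨t, t⟩, ⟨e, ⟨⟨e, e⟩, e⟩⟩⟩ combines with city of type ⟨t, t⟩: type ⟨e, ⟨⟨e, e⟩, e⟩⟩.
[[city introduced] read] — [city introduced] of type ⟨e, ⟨⟨e, e⟩, e⟩⟩ combines with read of type e: type ⟨⟨e, e⟩, e⟩.
[red [[city introduced] read]] — [[city introduced] read] of type ⟨⟨e, e⟩, e⟩ combines with red of type ⟨e, e⟩: type e.

e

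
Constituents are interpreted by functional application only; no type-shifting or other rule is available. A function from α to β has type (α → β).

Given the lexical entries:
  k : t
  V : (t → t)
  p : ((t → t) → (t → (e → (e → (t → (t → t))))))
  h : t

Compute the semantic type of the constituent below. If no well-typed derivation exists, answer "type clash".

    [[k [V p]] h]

[V p] — p of type ((t → t) → (t → (e → (e → (t → (t → t)))))) combines with V of type (t → t): type (t → (e → (e → (t → (t → t))))).
[k [V p]] — [V p] of type (t → (e → (e → (t → (t → t))))) combines with k of type t: type (e → (e → (t → (t → t)))).
[[k [V p]] h]: (e → (e → (t → (t → t)))) with t — neither is a function whose domain matches the other; composition fails here.

type clash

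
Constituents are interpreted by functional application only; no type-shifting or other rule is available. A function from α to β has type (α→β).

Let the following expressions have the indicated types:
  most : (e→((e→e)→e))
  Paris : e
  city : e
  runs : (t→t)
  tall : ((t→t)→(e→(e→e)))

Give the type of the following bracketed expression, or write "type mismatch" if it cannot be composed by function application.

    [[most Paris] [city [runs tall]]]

[most Paris]: most is (e→((e→e)→e)), Paris is e; result ((e→e)→e).
[runs tall]: tall is ((t→t)→(e→(e→e))), runs is (t→t); result (e→(e→e)).
[city [runs tall]]: [runs tall] is (e→(e→e)), city is e; result (e→e).
[[most Paris] [city [runs tall]]]: [most Paris] is ((e→e)→e), [city [runs tall]] is (e→e); result e.

e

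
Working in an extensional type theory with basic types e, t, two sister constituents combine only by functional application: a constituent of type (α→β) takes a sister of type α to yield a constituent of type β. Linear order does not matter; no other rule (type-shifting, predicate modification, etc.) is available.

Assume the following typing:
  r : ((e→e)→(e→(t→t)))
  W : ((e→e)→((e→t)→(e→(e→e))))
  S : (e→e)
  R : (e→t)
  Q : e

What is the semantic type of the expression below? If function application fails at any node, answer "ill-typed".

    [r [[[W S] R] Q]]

At [W S], W : ((e→e)→((e→t)→(e→(e→e)))) takes S : (e→e), giving ((e→t)→(e→(e→e))).
At [[W S] R], [W S] : ((e→t)→(e→(e→e))) takes R : (e→t), giving (e→(e→e)).
At [[[W S] R] Q], [[W S] R] : (e→(e→e)) takes Q : e, giving (e→e).
At [r [[[W S] R] Q]], r : ((e→e)→(e→(t→t))) takes [[[W S] R] Q] : (e→e), giving (e→(t→t)).

(e→(t→t))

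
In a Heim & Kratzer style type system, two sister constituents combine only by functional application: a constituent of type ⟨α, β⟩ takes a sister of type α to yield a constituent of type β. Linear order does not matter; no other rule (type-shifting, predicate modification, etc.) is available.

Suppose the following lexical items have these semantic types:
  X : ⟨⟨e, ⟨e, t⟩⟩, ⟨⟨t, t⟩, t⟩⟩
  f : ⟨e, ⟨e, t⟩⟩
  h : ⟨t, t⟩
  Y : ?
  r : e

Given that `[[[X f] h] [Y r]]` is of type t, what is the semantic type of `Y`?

⟨e, ⟨t, t⟩⟩

[[[X f] h] [Y r]] is required to be t. [[X f] h] : t cannot yield t as functor, so [Y r] : ⟨t, t⟩.
[Y r] is required to be ⟨t, t⟩. r : e cannot yield ⟨t, t⟩ as functor, so Y : ⟨e, ⟨t, t⟩⟩.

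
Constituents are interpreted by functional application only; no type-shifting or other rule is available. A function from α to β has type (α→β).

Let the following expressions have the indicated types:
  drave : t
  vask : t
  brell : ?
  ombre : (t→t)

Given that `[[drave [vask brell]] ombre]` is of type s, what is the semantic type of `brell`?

(t→(t→((t→t)→s)))

[[drave [vask brell]] ombre] is required to be s. ombre : (t→t) cannot yield s as functor, so [drave [vask brell]] : ((t→t)→s).
[drave [vask brell]] is required to be ((t→t)→s). drave : t cannot yield ((t→t)→s) as functor, so [vask brell] : (t→((t→t)→s)).
[vask brell] is required to be (t→((t→t)→s)). vask : t cannot yield (t→((t→t)→s)) as functor, so brell : (t→(t→((t→t)→s))).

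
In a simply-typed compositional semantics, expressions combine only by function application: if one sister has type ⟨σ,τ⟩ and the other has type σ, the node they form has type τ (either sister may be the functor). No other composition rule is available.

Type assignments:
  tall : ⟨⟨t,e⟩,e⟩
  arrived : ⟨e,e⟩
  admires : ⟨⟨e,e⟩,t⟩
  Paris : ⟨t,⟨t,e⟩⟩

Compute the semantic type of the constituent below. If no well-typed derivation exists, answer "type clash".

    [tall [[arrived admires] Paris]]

[arrived admires] — admires of type ⟨⟨e,e⟩,t⟩ combines with arrived of type ⟨e,e⟩: type t.
[[arrived admires] Paris] — Paris of type ⟨t,⟨t,e⟩⟩ combines with [arrived admires] of type t: type ⟨t,e⟩.
[tall [[arrived admires] Paris]] — tall of type ⟨⟨t,e⟩,e⟩ combines with [[arrived admires] Paris] of type ⟨t,e⟩: type e.

e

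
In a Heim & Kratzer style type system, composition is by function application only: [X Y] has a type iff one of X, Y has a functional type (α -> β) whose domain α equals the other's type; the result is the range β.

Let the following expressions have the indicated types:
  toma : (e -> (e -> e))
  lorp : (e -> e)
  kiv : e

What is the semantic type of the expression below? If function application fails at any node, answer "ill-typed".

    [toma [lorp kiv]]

[lorp kiv]: (e -> e) applied to e yields e.
[toma [lorp kiv]]: (e -> (e -> e)) applied to e yields (e -> e).

(e -> e)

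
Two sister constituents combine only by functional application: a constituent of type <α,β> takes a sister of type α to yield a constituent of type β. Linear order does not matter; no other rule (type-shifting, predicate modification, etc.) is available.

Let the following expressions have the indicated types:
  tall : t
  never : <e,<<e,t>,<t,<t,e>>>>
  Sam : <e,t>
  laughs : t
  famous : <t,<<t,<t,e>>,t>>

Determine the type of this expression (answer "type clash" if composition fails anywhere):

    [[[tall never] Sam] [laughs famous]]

type clash

[tall never]: t and <e,<<e,t>,<t,<t,e>>>> cannot combine by function application — type clash.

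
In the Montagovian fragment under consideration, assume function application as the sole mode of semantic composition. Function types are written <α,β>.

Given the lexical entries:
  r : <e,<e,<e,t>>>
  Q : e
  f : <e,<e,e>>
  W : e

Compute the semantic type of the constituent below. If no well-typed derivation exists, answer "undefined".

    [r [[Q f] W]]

[Q f]: f is <e,<e,e>>, Q is e; result <e,e>.
[[Q f] W]: [Q f] is <e,e>, W is e; result e.
[r [[Q f] W]]: r is <e,<e,<e,t>>>, [[Q f] W] is e; result <e,<e,t>>.

<e,<e,t>>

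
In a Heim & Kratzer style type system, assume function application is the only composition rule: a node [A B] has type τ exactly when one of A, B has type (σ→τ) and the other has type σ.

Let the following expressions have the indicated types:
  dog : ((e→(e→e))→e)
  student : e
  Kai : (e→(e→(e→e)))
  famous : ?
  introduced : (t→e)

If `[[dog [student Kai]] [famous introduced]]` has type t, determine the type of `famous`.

((t→e)→(e→t))

At [[dog [student Kai]] [famous introduced]] (required: t): [dog [student Kai]] is e, which is not a function with range t; hence [famous introduced] is the functor — type (e→t).
At [famous introduced] (required: (e→t)): introduced is (t→e), which is not a function with range (e→t); hence famous is the functor — type ((t→e)→(e→t)).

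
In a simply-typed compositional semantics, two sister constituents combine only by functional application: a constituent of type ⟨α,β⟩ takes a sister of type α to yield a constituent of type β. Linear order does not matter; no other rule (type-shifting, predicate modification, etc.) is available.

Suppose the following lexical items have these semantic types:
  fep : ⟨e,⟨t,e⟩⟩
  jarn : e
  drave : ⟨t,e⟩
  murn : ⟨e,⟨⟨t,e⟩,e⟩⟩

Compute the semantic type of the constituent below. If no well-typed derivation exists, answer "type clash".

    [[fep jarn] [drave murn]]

[fep jarn]: functor fep : ⟨e,⟨t,e⟩⟩, argument jarn : e; result ⟨t,e⟩.
At [drave murn]: neither ⟨t,e⟩ nor ⟨e,⟨⟨t,e⟩,e⟩⟩ can take the other as argument; the node is ill-typed.

type clash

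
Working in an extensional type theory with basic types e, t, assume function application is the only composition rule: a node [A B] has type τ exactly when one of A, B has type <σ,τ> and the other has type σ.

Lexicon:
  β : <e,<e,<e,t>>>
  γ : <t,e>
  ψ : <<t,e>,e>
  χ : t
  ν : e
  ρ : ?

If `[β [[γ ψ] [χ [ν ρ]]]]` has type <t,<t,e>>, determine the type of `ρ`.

<e,<t,<e,<<e,<e,<e,t>>>,<t,<t,e>>>>>>

For [β [[γ ψ] [χ [ν ρ]]]] to have type <t,<t,e>> with β of type <e,<e,<e,t>>>, [[γ ψ] [χ [ν ρ]]] must be the function: [[γ ψ] [χ [ν ρ]]] : <<e,<e,<e,t>>>,<t,<t,e>>>.
For [[γ ψ] [χ [ν ρ]]] to have type <<e,<e,<e,t>>>,<t,<t,e>>> with [γ ψ] of type e, [χ [ν ρ]] must be the function: [χ [ν ρ]] : <e,<<e,<e,<e,t>>>,<t,<t,e>>>>.
For [χ [ν ρ]] to have type <e,<<e,<e,<e,t>>>,<t,<t,e>>>> with χ of type t, [ν ρ] must be the function: [ν ρ] : <t,<e,<<e,<e,<e,t>>>,<t,<t,e>>>>>.
For [ν ρ] to have type <t,<e,<<e,<e,<e,t>>>,<t,<t,e>>>>> with ν of type e, ρ must be the function: ρ : <e,<t,<e,<<e,<e,<e,t>>>,<t,<t,e>>>>>>.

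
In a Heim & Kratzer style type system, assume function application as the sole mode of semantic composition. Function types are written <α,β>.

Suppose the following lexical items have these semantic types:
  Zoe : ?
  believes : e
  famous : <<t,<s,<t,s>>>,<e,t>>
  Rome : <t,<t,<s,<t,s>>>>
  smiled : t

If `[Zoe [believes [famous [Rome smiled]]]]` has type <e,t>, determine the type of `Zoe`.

<t,<e,t>>

[Zoe [believes [famous [Rome smiled]]]] must have type <e,t>. The sister [believes [famous [Rome smiled]]] has type t; that is not a function onto <e,t>, so Zoe must be the functor, of type <t,<e,t>>.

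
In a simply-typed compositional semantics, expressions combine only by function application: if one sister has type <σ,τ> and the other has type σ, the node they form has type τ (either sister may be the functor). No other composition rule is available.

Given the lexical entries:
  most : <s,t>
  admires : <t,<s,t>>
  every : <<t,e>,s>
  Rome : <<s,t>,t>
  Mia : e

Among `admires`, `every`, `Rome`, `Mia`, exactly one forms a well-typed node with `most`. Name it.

Rome

admires : <t,<s,t>> — neither side's domain matches the other.
every : <<t,e>,s> — neither side's domain matches the other.
Rome — combines: Rome : <<s,t>,t> takes most : <s,t> as argument, giving t.
Mia : e — neither side's domain matches the other.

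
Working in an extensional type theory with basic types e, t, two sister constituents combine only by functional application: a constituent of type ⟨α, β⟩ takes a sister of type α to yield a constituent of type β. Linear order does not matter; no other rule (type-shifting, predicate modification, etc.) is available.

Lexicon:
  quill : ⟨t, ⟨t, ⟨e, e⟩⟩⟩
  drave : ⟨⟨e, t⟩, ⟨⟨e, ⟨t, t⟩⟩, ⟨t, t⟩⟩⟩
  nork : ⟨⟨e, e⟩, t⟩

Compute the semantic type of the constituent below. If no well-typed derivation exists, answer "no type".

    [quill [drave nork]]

At [drave nork]: neither ⟨⟨e, t⟩, ⟨⟨e, ⟨t, t⟩⟩, ⟨t, t⟩⟩⟩ nor ⟨⟨e, e⟩, t⟩ can take the other as argument; the node is ill-typed.

no type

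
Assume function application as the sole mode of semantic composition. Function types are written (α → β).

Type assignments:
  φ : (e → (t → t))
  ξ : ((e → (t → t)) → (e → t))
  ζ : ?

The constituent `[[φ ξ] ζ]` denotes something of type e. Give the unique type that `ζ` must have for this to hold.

((e → t) → e)

For [[φ ξ] ζ] to have type e with [φ ξ] of type (e → t), ζ must be the function: ζ : ((e → t) → e).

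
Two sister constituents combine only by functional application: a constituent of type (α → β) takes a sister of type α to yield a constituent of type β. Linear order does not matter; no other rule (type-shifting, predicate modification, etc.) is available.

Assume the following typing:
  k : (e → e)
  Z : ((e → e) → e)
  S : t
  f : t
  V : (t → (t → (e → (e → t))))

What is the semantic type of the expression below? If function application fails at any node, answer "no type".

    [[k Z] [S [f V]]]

(e → t)

[k Z] — Z of type ((e → e) → e) combines with k of type (e → e): type e.
[f V] — V of type (t → (t → (e → (e → t)))) combines with f of type t: type (t → (e → (e → t))).
[S [f V]] — [f V] of type (t → (e → (e → t))) combines with S of type t: type (e → (e → t)).
[[k Z] [S [f V]]] — [S [f V]] of type (e → (e → t)) combines with [k Z] of type e: type (e → t).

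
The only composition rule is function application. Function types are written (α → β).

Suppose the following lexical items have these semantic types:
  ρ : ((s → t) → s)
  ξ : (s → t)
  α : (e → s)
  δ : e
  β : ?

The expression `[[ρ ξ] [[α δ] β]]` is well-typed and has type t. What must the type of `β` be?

(s → (s → t))

[[ρ ξ] [[α δ] β]] is required to be t. [ρ ξ] : s cannot yield t as functor, so [[α δ] β] : (s → t).
[[α δ] β] is required to be (s → t). [α δ] : s cannot yield (s → t) as functor, so β : (s → (s → t)).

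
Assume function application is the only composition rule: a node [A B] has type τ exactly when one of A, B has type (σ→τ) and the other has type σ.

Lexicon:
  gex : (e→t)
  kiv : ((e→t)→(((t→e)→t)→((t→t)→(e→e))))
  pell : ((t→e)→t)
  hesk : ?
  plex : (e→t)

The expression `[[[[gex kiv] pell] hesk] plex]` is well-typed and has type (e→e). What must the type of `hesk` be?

(((t→t)→(e→e))→((e→t)→(e→e)))

At [[[[gex kiv] pell] hesk] plex] (required: (e→e)): plex is (e→t), which is not a function with range (e→e); hence [[[gex kiv] pell] hesk] is the functor — type ((e→t)→(e→e)).
At [[[gex kiv] pell] hesk] (required: ((e→t)→(e→e))): [[gex kiv] pell] is ((t→t)→(e→e)), which is not a function with range ((e→t)→(e→e)); hence hesk is the functor — type (((t→t)→(e→e))→((e→t)→(e→e))).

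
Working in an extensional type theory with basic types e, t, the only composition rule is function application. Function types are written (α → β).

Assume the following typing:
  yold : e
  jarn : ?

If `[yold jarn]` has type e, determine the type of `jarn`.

(e → e)

[yold jarn] must have type e. The sister yold has type e; that is not a function onto e, so jarn must be the functor, of type (e → e).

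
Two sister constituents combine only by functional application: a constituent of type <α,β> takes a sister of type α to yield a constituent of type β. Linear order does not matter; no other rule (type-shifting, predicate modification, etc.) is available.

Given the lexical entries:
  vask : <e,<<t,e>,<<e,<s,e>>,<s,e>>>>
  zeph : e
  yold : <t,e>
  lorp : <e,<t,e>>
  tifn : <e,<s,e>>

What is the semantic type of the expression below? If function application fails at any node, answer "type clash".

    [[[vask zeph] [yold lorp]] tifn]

type clash

[vask zeph]: vask is <e,<<t,e>,<<e,<s,e>>,<s,e>>>>, zeph is e; result <<t,e>,<<e,<s,e>>,<s,e>>>.
[yold lorp]: <t,e> with <e,<t,e>> — neither is a function whose domain matches the other; composition fails here.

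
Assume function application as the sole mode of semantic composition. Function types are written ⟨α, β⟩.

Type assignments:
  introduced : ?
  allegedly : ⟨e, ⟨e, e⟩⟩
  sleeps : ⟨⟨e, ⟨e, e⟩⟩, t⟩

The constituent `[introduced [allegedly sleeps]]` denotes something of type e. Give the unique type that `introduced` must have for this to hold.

For [introduced [allegedly sleeps]] to have type e with [allegedly sleeps] of type t, introduced must be the function: introduced : ⟨t, e⟩.

⟨t, e⟩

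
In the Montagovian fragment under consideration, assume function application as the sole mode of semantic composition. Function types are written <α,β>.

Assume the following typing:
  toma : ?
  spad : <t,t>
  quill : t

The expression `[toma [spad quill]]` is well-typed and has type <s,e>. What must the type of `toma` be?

At [toma [spad quill]] (required: <s,e>): [spad quill] is t, which is not a function with range <s,e>; hence toma is the functor — type <t,<s,e>>.

<t,<s,e>>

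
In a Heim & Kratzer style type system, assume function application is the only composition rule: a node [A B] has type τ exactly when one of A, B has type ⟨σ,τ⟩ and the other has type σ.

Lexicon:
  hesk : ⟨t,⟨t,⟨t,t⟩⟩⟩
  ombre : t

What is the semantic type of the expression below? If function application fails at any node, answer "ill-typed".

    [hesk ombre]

⟨t,⟨t,t⟩⟩

[hesk ombre]: functor hesk : ⟨t,⟨t,⟨t,t⟩⟩⟩, argument ombre : t; result ⟨t,⟨t,t⟩⟩.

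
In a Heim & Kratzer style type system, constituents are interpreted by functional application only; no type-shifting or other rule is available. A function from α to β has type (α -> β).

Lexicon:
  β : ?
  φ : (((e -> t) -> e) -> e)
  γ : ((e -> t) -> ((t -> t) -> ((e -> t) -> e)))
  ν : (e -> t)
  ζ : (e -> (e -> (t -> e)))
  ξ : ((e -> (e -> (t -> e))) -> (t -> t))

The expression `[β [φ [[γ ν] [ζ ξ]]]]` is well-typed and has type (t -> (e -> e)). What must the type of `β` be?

(e -> (t -> (e -> e)))

For [β [φ [[γ ν] [ζ ξ]]]] to have type (t -> (e -> e)) with [φ [[γ ν] [ζ ξ]]] of type e, β must be the function: β : (e -> (t -> (e -> e))).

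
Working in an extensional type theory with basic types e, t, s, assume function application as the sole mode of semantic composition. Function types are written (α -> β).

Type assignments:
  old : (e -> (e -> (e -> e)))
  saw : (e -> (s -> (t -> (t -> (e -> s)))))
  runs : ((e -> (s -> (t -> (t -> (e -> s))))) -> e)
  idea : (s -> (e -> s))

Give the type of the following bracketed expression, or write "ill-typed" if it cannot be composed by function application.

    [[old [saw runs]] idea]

At [saw runs], runs : ((e -> (s -> (t -> (t -> (e -> s))))) -> e) takes saw : (e -> (s -> (t -> (t -> (e -> s))))), giving e.
At [old [saw runs]], old : (e -> (e -> (e -> e))) takes [saw runs] : e, giving (e -> (e -> e)).
At [[old [saw runs]] idea]: neither (e -> (e -> e)) nor (s -> (e -> s)) can take the other as argument; the node is ill-typed.

ill-typed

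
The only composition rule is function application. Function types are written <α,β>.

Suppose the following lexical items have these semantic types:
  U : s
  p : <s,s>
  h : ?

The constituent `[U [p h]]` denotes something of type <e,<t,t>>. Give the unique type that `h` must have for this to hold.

<<s,s>,<s,<e,<t,t>>>>

For [U [p h]] to have type <e,<t,t>> with U of type s, [p h] must be the function: [p h] : <s,<e,<t,t>>>.
For [p h] to have type <s,<e,<t,t>>> with p of type <s,s>, h must be the function: h : <<s,s>,<s,<e,<t,t>>>>.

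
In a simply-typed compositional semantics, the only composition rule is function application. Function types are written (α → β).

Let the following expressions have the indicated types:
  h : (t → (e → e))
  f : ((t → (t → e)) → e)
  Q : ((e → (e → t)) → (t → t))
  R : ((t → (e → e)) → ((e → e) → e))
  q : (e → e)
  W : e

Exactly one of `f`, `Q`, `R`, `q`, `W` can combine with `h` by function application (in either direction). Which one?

R

f : ((t → (t → e)) → e) — does not combine with h.
Q : ((e → (e → t)) → (t → t)) — does not combine with h.
R — combines: R : ((t → (e → e)) → ((e → e) → e)) takes h : (t → (e → e)) as argument, giving ((e → e) → e).
q : (e → e) — does not combine with h.
W : e — does not combine with h.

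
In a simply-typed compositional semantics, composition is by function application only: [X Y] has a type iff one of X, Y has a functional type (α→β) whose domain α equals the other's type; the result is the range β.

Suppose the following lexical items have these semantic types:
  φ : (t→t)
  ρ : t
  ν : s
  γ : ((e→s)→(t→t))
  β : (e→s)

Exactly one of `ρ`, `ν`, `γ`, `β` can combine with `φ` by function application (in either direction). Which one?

ρ — combines: φ : (t→t) takes ρ : t as argument, giving t.
ν : s — φ needs t; ν needs nothing (atomic); neither fits.
γ : ((e→s)→(t→t)) — φ needs t; γ needs (e→s); neither fits.
β : (e→s) — φ needs t; β needs e; neither fits.

ρ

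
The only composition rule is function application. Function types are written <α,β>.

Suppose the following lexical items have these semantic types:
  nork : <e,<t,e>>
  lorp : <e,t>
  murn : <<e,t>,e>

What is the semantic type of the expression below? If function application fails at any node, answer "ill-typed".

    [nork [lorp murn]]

<t,e>

[lorp murn]: <<e,t>,e> applied to <e,t> yields e.
[nork [lorp murn]]: <e,<t,e>> applied to e yields <t,e>.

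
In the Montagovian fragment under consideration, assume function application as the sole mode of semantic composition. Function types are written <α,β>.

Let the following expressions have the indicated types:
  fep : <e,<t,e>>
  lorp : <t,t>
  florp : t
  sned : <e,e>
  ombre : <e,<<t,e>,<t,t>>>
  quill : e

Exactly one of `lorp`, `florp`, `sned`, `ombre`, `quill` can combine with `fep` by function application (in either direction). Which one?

lorp : <t,t> — fep needs e; lorp needs t; neither fits.
florp : t — fep needs e; florp needs nothing (atomic); neither fits.
sned : <e,e> — fep needs e; sned needs e; neither fits.
ombre : <e,<<t,e>,<t,t>>> — fep needs e; ombre needs e; neither fits.
quill — combines: fep : <e,<t,e>> takes quill : e as argument, giving <t,e>.

quill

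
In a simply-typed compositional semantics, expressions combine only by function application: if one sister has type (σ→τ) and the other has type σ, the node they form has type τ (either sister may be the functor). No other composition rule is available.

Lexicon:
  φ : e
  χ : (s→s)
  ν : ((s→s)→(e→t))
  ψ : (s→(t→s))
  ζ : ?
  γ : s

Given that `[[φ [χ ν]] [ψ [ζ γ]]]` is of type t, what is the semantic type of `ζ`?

[[φ [χ ν]] [ψ [ζ γ]]] is required to be t. [φ [χ ν]] : t cannot yield t as functor, so [ψ [ζ γ]] : (t→t).
[ψ [ζ γ]] is required to be (t→t). ψ : (s→(t→s)) cannot yield (t→t) as functor, so [ζ γ] : ((s→(t→s))→(t→t)).
[ζ γ] is required to be ((s→(t→s))→(t→t)). γ : s cannot yield ((s→(t→s))→(t→t)) as functor, so ζ : (s→((s→(t→s))→(t→t))).

(s→((s→(t→s))→(t→t)))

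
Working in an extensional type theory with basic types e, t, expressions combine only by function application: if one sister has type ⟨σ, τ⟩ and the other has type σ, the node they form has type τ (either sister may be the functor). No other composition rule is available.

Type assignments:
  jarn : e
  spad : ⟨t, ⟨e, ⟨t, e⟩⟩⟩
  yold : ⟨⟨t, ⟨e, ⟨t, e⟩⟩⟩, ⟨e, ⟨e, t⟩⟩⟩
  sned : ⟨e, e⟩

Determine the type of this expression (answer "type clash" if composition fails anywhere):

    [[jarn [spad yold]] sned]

type clash

[spad yold]: ⟨⟨t, ⟨e, ⟨t, e⟩⟩⟩, ⟨e, ⟨e, t⟩⟩⟩ applied to ⟨t, ⟨e, ⟨t, e⟩⟩⟩ yields ⟨e, ⟨e, t⟩⟩.
[jarn [spad yold]]: ⟨e, ⟨e, t⟩⟩ applied to e yields ⟨e, t⟩.
[[jarn [spad yold]] sned]: ⟨e, t⟩ and ⟨e, e⟩ cannot combine by function application — type clash.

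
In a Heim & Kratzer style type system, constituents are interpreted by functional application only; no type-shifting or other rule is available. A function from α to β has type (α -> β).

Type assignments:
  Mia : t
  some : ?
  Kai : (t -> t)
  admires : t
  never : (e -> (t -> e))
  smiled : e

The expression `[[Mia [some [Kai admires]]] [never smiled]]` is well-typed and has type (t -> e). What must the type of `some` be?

(t -> (t -> ((t -> e) -> (t -> e))))

At [[Mia [some [Kai admires]]] [never smiled]] (required: (t -> e)): [never smiled] is (t -> e), which is not a function with range (t -> e); hence [Mia [some [Kai admires]]] is the functor — type ((t -> e) -> (t -> e)).
At [Mia [some [Kai admires]]] (required: ((t -> e) -> (t -> e))): Mia is t, which is not a function with range ((t -> e) -> (t -> e)); hence [some [Kai admires]] is the functor — type (t -> ((t -> e) -> (t -> e))).
At [some [Kai admires]] (required: (t -> ((t -> e) -> (t -> e)))): [Kai admires] is t, which is not a function with range (t -> ((t -> e) -> (t -> e))); hence some is the functor — type (t -> (t -> ((t -> e) -> (t -> e)))).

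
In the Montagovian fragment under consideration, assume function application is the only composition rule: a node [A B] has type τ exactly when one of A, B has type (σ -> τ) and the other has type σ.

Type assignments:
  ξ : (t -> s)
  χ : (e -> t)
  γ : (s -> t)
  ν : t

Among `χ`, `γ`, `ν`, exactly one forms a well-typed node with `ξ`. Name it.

ν

χ : (e -> t) — neither side's domain matches the other.
γ : (s -> t) — neither side's domain matches the other.
ν — combines: ξ : (t -> s) takes ν : t as argument, giving s.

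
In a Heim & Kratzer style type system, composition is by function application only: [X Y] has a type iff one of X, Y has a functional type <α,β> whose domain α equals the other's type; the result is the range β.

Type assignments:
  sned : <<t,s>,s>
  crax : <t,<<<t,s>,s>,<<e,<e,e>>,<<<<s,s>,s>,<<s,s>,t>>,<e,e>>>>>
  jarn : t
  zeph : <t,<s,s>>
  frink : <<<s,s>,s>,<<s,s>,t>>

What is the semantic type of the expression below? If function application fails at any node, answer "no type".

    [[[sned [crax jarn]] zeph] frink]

no type

[crax jarn]: crax is <t,<<<t,s>,s>,<<e,<e,e>>,<<<<s,s>,s>,<<s,s>,t>>,<e,e>>>>>, jarn is t; result <<<t,s>,s>,<<e,<e,e>>,<<<<s,s>,s>,<<s,s>,t>>,<e,e>>>>.
[sned [crax jarn]]: [crax jarn] is <<<t,s>,s>,<<e,<e,e>>,<<<<s,s>,s>,<<s,s>,t>>,<e,e>>>>, sned is <<t,s>,s>; result <<e,<e,e>>,<<<<s,s>,s>,<<s,s>,t>>,<e,e>>>.
[[sned [crax jarn]] zeph]: <<e,<e,e>>,<<<<s,s>,s>,<<s,s>,t>>,<e,e>>> with <t,<s,s>> — neither is a function whose domain matches the other; composition fails here.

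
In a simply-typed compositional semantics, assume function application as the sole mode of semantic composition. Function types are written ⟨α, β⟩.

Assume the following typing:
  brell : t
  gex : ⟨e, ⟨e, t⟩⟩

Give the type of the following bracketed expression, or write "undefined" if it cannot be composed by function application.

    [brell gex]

undefined

[brell gex]: t and ⟨e, ⟨e, t⟩⟩ cannot combine by function application — type clash.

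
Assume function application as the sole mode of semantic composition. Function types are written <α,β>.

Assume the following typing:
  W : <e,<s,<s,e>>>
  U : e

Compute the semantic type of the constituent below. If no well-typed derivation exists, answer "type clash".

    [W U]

At [W U], W : <e,<s,<s,e>>> takes U : e, giving <s,<s,e>>.

<s,<s,e>>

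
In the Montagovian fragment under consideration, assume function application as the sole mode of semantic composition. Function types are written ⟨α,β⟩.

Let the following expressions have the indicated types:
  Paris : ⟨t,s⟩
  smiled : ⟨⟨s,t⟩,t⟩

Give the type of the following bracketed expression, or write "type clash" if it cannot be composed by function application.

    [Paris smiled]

type clash

[Paris smiled]: ⟨t,s⟩ and ⟨⟨s,t⟩,t⟩ cannot combine by function application — type clash.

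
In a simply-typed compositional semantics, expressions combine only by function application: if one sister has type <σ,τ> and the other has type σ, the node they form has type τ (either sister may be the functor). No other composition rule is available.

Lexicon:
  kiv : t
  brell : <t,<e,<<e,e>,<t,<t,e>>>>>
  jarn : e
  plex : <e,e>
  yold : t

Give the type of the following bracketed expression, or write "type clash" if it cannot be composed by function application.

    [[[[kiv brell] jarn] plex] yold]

<t,e>

[kiv brell]: brell is <t,<e,<<e,e>,<t,<t,e>>>>>, kiv is t; result <e,<<e,e>,<t,<t,e>>>>.
[[kiv brell] jarn]: [kiv brell] is <e,<<e,e>,<t,<t,e>>>>, jarn is e; result <<e,e>,<t,<t,e>>>.
[[[kiv brell] jarn] plex]: [[kiv brell] jarn] is <<e,e>,<t,<t,e>>>, plex is <e,e>; result <t,<t,e>>.
[[[[kiv brell] jarn] plex] yold]: [[[kiv brell] jarn] plex] is <t,<t,e>>, yold is t; result <t,e>.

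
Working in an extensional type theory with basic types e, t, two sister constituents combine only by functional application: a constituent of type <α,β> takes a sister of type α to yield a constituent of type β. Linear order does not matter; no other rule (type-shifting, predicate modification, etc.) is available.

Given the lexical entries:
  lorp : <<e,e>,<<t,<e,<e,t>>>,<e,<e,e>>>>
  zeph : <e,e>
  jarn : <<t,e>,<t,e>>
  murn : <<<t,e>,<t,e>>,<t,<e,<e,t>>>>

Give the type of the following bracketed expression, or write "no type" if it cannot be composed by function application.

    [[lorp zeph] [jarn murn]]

[lorp zeph]: <<e,e>,<<t,<e,<e,t>>>,<e,<e,e>>>> applied to <e,e> yields <<t,<e,<e,t>>>,<e,<e,e>>>.
[jarn murn]: <<<t,e>,<t,e>>,<t,<e,<e,t>>>> applied to <<t,e>,<t,e>> yields <t,<e,<e,t>>>.
[[lorp zeph] [jarn murn]]: <<t,<e,<e,t>>>,<e,<e,e>>> applied to <t,<e,<e,t>>> yields <e,<e,e>>.

<e,<e,e>>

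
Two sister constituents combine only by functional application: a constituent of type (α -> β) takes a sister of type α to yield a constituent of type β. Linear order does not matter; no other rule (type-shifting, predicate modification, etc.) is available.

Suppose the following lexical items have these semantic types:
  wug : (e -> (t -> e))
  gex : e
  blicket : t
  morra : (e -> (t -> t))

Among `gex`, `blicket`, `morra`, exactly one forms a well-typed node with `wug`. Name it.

gex

gex — combines: wug : (e -> (t -> e)) takes gex : e as argument, giving (t -> e).
blicket : t — does not combine with wug.
morra : (e -> (t -> t)) — does not combine with wug.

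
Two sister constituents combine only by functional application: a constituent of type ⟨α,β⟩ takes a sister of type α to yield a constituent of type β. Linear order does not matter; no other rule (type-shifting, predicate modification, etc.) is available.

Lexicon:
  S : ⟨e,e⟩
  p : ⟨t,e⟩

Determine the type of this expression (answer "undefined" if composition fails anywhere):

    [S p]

[S p]: ⟨e,e⟩ with ⟨t,e⟩ — neither is a function whose domain matches the other; composition fails here.

undefined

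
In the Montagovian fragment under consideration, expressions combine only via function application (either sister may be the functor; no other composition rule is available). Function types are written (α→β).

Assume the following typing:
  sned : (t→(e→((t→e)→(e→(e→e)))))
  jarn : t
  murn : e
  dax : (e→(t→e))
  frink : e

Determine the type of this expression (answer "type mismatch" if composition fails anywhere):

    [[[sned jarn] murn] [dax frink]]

(e→(e→e))

[sned jarn] — sned of type (t→(e→((t→e)→(e→(e→e))))) combines with jarn of type t: type (e→((t→e)→(e→(e→e)))).
[[sned jarn] murn] — [sned jarn] of type (e→((t→e)→(e→(e→e)))) combines with murn of type e: type ((t→e)→(e→(e→e))).
[dax frink] — dax of type (e→(t→e)) combines with frink of type e: type (t→e).
[[[sned jarn] murn] [dax frink]] — [[sned jarn] murn] of type ((t→e)→(e→(e→e))) combines with [dax frink] of type (t→e): type (e→(e→e)).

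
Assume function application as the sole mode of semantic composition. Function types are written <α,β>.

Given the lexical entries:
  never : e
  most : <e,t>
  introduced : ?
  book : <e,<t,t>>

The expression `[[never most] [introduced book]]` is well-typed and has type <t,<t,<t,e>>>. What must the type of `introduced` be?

At [[never most] [introduced book]] (required: <t,<t,<t,e>>>): [never most] is t, which is not a function with range <t,<t,<t,e>>>; hence [introduced book] is the functor — type <t,<t,<t,<t,e>>>>.
At [introduced book] (required: <t,<t,<t,<t,e>>>>): book is <e,<t,t>>, which is not a function with range <t,<t,<t,<t,e>>>>; hence introduced is the functor — type <<e,<t,t>>,<t,<t,<t,<t,e>>>>>.

<<e,<t,t>>,<t,<t,<t,<t,e>>>>>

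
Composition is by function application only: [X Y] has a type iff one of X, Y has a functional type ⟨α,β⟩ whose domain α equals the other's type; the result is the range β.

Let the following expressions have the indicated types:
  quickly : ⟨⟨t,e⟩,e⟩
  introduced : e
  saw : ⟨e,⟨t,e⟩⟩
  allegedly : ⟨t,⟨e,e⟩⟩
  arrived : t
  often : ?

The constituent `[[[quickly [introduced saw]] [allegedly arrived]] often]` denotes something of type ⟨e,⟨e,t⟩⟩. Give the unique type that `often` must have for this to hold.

For [[[quickly [introduced saw]] [allegedly arrived]] often] to have type ⟨e,⟨e,t⟩⟩ with [[quickly [introduced saw]] [allegedly arrived]] of type e, often must be the function: often : ⟨e,⟨e,⟨e,t⟩⟩⟩.

⟨e,⟨e,⟨e,t⟩⟩⟩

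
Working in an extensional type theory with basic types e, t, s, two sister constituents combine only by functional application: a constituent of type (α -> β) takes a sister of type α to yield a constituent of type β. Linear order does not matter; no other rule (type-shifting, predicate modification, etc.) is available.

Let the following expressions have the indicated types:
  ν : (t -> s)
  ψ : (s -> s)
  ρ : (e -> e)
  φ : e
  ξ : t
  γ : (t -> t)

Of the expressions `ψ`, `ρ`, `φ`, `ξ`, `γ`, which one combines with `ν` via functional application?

ξ

ψ : (s -> s) — ν needs t; ψ needs s; neither fits.
ρ : (e -> e) — ν needs t; ρ needs e; neither fits.
φ : e — ν needs t; φ needs nothing (atomic); neither fits.
ξ — combines: ν : (t -> s) takes ξ : t as argument, giving s.
γ : (t -> t) — ν needs t; γ needs t; neither fits.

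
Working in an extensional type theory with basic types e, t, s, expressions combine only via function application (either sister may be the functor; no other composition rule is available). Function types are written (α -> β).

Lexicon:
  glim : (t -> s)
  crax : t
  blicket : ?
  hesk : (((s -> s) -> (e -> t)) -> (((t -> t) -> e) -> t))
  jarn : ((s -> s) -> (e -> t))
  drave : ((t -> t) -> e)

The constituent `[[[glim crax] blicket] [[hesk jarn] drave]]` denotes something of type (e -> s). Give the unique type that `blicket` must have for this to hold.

(s -> (t -> (e -> s)))

[[[glim crax] blicket] [[hesk jarn] drave]] is required to be (e -> s). [[hesk jarn] drave] : t cannot yield (e -> s) as functor, so [[glim crax] blicket] : (t -> (e -> s)).
[[glim crax] blicket] is required to be (t -> (e -> s)). [glim crax] : s cannot yield (t -> (e -> s)) as functor, so blicket : (s -> (t -> (e -> s))).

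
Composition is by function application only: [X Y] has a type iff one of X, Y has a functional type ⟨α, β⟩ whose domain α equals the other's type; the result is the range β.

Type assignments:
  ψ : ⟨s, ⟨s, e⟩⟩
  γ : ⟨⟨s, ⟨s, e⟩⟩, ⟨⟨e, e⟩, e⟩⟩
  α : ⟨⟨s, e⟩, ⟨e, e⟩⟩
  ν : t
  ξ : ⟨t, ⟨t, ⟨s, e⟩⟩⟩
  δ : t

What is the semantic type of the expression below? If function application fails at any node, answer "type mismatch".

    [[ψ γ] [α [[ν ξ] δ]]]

[ψ γ]: ⟨⟨s, ⟨s, e⟩⟩, ⟨⟨e, e⟩, e⟩⟩ applied to ⟨s, ⟨s, e⟩⟩ yields ⟨⟨e, e⟩, e⟩.
[ν ξ]: ⟨t, ⟨t, ⟨s, e⟩⟩⟩ applied to t yields ⟨t, ⟨s, e⟩⟩.
[[ν ξ] δ]: ⟨t, ⟨s, e⟩⟩ applied to t yields ⟨s, e⟩.
[α [[ν ξ] δ]]: ⟨⟨s, e⟩, ⟨e, e⟩⟩ applied to ⟨s, e⟩ yields ⟨e, e⟩.
[[ψ γ] [α [[ν ξ] δ]]]: ⟨⟨e, e⟩, e⟩ applied to ⟨e, e⟩ yields e.

e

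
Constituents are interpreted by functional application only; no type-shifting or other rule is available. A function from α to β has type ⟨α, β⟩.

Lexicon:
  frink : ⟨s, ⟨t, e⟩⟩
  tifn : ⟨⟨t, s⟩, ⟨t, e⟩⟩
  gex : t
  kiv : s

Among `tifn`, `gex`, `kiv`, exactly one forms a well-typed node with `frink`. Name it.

kiv

tifn : ⟨⟨t, s⟩, ⟨t, e⟩⟩ — no; frink wants s, and tifn wants ⟨t, s⟩.
gex : t — no; frink wants s, and gex wants nothing (atomic).
kiv — combines: frink : ⟨s, ⟨t, e⟩⟩ takes kiv : s as argument, giving ⟨t, e⟩.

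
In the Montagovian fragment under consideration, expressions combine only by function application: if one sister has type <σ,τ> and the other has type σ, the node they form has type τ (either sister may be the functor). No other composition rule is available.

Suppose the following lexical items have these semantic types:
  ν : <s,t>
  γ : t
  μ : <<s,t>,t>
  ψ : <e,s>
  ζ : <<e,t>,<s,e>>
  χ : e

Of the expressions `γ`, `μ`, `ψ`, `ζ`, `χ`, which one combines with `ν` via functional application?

μ

γ : t — ν needs s; γ needs nothing (atomic); neither fits.
μ — combines: μ : <<s,t>,t> takes ν : <s,t> as argument, giving t.
ψ : <e,s> — ν needs s; ψ needs e; neither fits.
ζ : <<e,t>,<s,e>> — ν needs s; ζ needs <e,t>; neither fits.
χ : e — ν needs s; χ needs nothing (atomic); neither fits.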